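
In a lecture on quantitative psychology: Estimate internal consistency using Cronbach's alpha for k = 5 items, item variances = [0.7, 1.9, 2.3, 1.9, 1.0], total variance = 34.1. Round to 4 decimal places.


alpha = (k/(k-1)) * (1 - sum(s_i^2)/s_total^2)
sum(item variances) = 7.8
k/(k-1) = 5/4 = 1.25
1 - 7.8/34.1 = 1 - 0.228739 = 0.771261
alpha = 1.25 * 0.771261
= 0.9641


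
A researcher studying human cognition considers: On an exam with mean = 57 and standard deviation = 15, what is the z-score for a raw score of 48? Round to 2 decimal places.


z = (X - mu) / sigma
= (48 - 57) / 15
= -9 / 15
= -0.60


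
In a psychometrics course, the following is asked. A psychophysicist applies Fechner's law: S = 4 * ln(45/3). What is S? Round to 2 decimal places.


S = 4 * ln(45/3)
I/I0 = 15.0
ln(15.0) = 2.7081
S = 4 * 2.7081
= 10.83


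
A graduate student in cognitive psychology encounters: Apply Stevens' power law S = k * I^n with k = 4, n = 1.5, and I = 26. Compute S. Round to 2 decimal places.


S = 4 * 26^1.5
26^1.5 = 132.5745
S = 4 * 132.5745
= 530.30


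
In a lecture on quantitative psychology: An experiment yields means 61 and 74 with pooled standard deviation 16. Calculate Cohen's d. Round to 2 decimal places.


Cohen's d = (M1 - M2) / S_pooled
= (61 - 74) / 16
= -13 / 16
= -0.81


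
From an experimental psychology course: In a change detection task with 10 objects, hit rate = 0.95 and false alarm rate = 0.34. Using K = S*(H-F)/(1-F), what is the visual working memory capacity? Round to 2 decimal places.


K = S * (H - F) / (1 - F)
H - F = 0.61
1 - F = 0.66
K = 10 * 0.61 / 0.66
= 9.24


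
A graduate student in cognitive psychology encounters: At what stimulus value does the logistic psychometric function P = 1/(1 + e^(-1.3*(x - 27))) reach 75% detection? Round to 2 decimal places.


At P = 0.75: 0.75 = 1/(1 + e^(-k*(x-x0)))
Solving: e^(-k*(x-x0)) = 1/3
x = x0 + ln(3)/k
ln(3) = 1.0986
x = 27 + 1.0986/1.3
= 27 + 0.8451
= 27.85


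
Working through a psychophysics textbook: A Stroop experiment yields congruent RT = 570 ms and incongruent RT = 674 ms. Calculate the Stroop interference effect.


Stroop effect = RT(incongruent) - RT(congruent)
= 674 - 570
= 104 ms


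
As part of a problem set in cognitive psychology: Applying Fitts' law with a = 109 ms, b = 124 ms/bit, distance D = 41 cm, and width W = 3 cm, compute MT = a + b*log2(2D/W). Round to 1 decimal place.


MT = 109 + 124 * log2(2*41/3)
2D/W = 27.333333
log2(27.333333) = 4.7726
MT = 109 + 124 * 4.7726
= 700.8 ms


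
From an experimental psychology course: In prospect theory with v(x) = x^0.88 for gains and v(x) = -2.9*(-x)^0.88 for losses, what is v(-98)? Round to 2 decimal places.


Since x = -98 < 0, use v(x) = -lambda*(-x)^alpha
(-x) = 98
98^0.88 = 56.53
v(-98) = -2.9 * 56.53
= -163.94


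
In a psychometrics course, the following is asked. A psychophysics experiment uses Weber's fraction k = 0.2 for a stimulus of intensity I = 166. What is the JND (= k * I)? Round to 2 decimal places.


JND = k * I
JND = 0.2 * 166
= 33.20


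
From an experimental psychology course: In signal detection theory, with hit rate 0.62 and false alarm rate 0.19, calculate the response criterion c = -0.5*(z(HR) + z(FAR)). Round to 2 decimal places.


c = -0.5 * (z(HR) + z(FAR))
z(0.62) = 0.3055
z(0.19) = -0.8779
c = -0.5 * (0.3055 + -0.8779)
= -0.5 * -0.5724
= 0.29


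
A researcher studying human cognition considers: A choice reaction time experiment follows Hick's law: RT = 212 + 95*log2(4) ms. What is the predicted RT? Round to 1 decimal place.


RT = 212 + 95 * log2(4)
log2(4) = 2.0
RT = 212 + 95 * 2.0
= 212 + 190.0
= 402.0 ms


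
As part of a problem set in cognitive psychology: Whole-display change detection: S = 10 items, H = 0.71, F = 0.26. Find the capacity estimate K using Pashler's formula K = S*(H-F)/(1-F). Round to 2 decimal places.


K = S * (H - F) / (1 - F)
H - F = 0.45
1 - F = 0.74
K = 10 * 0.45 / 0.74
= 6.08


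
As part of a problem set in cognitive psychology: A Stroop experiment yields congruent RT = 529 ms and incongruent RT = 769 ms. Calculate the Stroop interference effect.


Stroop effect = RT(incongruent) - RT(congruent)
= 769 - 529
= 240 ms


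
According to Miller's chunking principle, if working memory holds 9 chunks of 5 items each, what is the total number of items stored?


Total items = chunks * items_per_chunk
= 9 * 5
= 45


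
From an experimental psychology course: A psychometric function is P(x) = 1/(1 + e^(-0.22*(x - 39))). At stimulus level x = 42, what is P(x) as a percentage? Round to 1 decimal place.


P(x) = 1/(1 + e^(-0.22*(42 - 39)))
Exponent = -0.22 * 3 = -0.66
e^(-0.66) = 0.516851
P = 1/(1 + 0.516851) = 0.659261
Percentage = 65.9


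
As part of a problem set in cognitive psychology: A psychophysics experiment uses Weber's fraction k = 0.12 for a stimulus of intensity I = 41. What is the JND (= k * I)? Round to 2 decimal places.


JND = k * I
JND = 0.12 * 41
= 4.92


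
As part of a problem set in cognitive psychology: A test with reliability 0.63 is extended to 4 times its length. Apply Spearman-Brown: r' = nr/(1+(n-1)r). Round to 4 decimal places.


r_new = n*r / (1 + (n-1)*r)
Numerator = 4 * 0.63 = 2.52
Denominator = 1 + 3 * 0.63 = 2.89
r_new = 2.52 / 2.89
= 0.8720


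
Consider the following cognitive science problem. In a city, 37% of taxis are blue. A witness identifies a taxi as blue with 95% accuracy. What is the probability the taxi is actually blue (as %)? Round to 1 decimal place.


P(blue | says blue) = P(says blue | blue)*P(blue) / [P(says blue | blue)*P(blue) + P(says blue | not blue)*P(not blue)]
Numerator = 0.95 * 0.37 = 0.3515
False identification = 0.05 * 0.63 = 0.0315
P = 0.3515 / (0.3515 + 0.0315)
= 0.3515 / 0.383
As percentage = 91.8


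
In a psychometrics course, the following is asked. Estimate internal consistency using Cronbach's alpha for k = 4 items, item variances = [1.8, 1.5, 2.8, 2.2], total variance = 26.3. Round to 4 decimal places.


alpha = (k/(k-1)) * (1 - sum(s_i^2)/s_total^2)
sum(item variances) = 8.3
k/(k-1) = 4/3 = 1.333333
1 - 8.3/26.3 = 1 - 0.315589 = 0.684411
alpha = 1.333333 * 0.684411
= 0.9125


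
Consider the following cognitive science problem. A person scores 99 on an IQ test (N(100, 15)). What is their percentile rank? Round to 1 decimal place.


z = (IQ - mean) / SD
z = (99 - 100) / 15 = -0.0667
Percentile = Phi(-0.0667) * 100
Phi(-0.0667) = 0.47341
= 47.3


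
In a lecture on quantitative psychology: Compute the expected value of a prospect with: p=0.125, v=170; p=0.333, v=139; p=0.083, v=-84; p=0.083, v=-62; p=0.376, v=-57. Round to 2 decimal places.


EU = sum(p_i * v_i)
0.125 * 170 = 21.25
0.333 * 139 = 46.287
0.083 * -84 = -6.972
0.083 * -62 = -5.146
0.376 * -57 = -21.432
EU = 21.25 + 46.287 + -6.972 + -5.146 + -21.432
= 33.99


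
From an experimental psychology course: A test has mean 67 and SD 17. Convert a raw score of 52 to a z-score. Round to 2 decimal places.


z = (X - mu) / sigma
= (52 - 67) / 17
= -15 / 17
= -0.88


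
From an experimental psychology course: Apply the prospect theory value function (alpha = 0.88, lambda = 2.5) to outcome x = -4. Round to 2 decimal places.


Since x = -4 < 0, use v(x) = -lambda*(-x)^alpha
(-x) = 4
4^0.88 = 3.387
v(-4) = -2.5 * 3.387
= -8.47


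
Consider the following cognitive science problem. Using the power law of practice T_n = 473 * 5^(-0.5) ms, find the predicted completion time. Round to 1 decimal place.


T_n = 473 * 5^(-0.5)
5^(-0.5) = 0.447214
T_n = 473 * 0.447214
= 211.5 ms


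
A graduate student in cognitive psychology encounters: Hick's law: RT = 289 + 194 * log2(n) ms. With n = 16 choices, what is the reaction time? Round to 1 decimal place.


RT = 289 + 194 * log2(16)
log2(16) = 4.0
RT = 289 + 194 * 4.0
= 289 + 776.0
= 1065.0 ms


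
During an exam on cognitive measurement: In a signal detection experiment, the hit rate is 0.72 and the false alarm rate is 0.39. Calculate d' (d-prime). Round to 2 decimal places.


d' = z(HR) - z(FAR)
z(0.72) = 0.5828
z(0.39) = -0.2793
d' = 0.5828 - -0.2793
= 0.86


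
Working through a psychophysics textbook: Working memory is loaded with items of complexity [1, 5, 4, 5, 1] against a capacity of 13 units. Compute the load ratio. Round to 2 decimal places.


Total complexity = 1 + 5 + 4 + 5 + 1 = 16
Load = total / capacity = 16 / 13
= 1.23


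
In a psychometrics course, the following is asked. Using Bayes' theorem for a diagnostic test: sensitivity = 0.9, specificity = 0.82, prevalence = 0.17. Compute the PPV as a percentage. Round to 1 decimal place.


PPV = (sens * prev) / (sens * prev + (1-spec) * (1-prev))
Numerator = 0.9 * 0.17 = 0.153
P(positive and no disease) = (1 - spec) * (1 - prev) = (1 - 0.82) * (1 - 0.17) = 0.1494
Denominator = 0.153 + 0.1494 = 0.3024
PPV = 0.153 / 0.3024 = 0.505952
As percentage = 50.6


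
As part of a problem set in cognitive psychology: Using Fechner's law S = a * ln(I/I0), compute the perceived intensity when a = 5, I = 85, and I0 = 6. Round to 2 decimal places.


S = 5 * ln(85/6)
I/I0 = 14.166667
ln(14.166667) = 2.6509
S = 5 * 2.6509
= 13.25


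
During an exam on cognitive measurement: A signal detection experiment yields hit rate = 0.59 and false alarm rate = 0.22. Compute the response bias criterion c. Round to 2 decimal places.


c = -0.5 * (z(HR) + z(FAR))
z(0.59) = 0.2275
z(0.22) = -0.7722
c = -0.5 * (0.2275 + -0.7722)
= -0.5 * -0.5447
= 0.27


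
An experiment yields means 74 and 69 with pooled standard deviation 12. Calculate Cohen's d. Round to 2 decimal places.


Cohen's d = (M1 - M2) / S_pooled
= (74 - 69) / 12
= 5 / 12
= 0.42


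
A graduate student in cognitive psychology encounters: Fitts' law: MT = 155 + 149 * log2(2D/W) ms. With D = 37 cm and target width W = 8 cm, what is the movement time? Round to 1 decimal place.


MT = 155 + 149 * log2(2*37/8)
2D/W = 9.25
log2(9.25) = 3.2095
MT = 155 + 149 * 3.2095
= 633.2 ms


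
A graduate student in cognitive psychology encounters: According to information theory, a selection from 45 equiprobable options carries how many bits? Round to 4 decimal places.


H = log2(n)
H = log2(45)
= 5.4919


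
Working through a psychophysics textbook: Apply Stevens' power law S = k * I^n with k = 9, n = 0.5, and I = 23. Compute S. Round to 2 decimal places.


S = 9 * 23^0.5
23^0.5 = 4.7958
S = 9 * 4.7958
= 43.16


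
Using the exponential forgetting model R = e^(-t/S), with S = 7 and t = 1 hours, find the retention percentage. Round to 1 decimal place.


R = e^(-t/S)
-t/S = -1/7 = -0.142857
R = e^(-0.142857) = 0.866878
Percentage = 0.866878 * 100
= 86.7


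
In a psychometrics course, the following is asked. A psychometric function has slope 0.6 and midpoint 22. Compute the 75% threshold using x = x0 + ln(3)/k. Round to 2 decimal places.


At P = 0.75: 0.75 = 1/(1 + e^(-k*(x-x0)))
Solving: e^(-k*(x-x0)) = 1/3
x = x0 + ln(3)/k
ln(3) = 1.0986
x = 22 + 1.0986/0.6
= 22 + 1.831
= 23.83


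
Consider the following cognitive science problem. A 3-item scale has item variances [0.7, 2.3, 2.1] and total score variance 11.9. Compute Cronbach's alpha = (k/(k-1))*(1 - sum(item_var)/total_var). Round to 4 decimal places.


alpha = (k/(k-1)) * (1 - sum(s_i^2)/s_total^2)
sum(item variances) = 5.1
k/(k-1) = 3/2 = 1.5
1 - 5.1/11.9 = 1 - 0.428571 = 0.571429
alpha = 1.5 * 0.571429
= 0.8571


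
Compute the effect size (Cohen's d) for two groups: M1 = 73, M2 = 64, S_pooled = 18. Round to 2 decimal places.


Cohen's d = (M1 - M2) / S_pooled
= (73 - 64) / 18
= 9 / 18
= 0.50


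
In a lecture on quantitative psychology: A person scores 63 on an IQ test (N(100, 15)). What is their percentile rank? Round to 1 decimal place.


z = (IQ - mean) / SD
z = (63 - 100) / 15 = -2.4667
Percentile = Phi(-2.4667) * 100
Phi(-2.4667) = 0.006818
= 0.7


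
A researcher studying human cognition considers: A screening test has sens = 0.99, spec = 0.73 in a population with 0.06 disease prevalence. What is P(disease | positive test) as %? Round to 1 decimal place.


PPV = (sens * prev) / (sens * prev + (1-spec) * (1-prev))
Numerator = 0.99 * 0.06 = 0.0594
P(positive and no disease) = (1 - spec) * (1 - prev) = (1 - 0.73) * (1 - 0.06) = 0.2538
Denominator = 0.0594 + 0.2538 = 0.3132
PPV = 0.0594 / 0.3132 = 0.189655
As percentage = 19.0


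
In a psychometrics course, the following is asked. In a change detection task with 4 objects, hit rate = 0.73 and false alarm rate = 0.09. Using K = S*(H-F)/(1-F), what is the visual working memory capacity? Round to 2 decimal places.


K = S * (H - F) / (1 - F)
H - F = 0.64
1 - F = 0.91
K = 4 * 0.64 / 0.91
= 2.81


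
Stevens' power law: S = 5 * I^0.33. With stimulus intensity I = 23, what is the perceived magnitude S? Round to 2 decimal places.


S = 5 * 23^0.33
23^0.33 = 2.8143
S = 5 * 2.8143
= 14.07


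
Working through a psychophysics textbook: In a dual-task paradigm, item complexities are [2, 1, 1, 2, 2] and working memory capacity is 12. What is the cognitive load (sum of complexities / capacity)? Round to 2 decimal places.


Total complexity = 2 + 1 + 1 + 2 + 2 = 8
Load = total / capacity = 8 / 12
= 0.67


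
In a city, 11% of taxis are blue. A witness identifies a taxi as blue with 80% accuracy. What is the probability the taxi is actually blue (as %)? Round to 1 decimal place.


P(blue | says blue) = P(says blue | blue)*P(blue) / [P(says blue | blue)*P(blue) + P(says blue | not blue)*P(not blue)]
Numerator = 0.8 * 0.11 = 0.088
False identification = 0.2 * 0.89 = 0.178
P = 0.088 / (0.088 + 0.178)
= 0.088 / 0.266
As percentage = 33.1


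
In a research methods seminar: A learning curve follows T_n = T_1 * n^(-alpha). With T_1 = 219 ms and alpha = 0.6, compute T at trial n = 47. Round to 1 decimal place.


T_n = 219 * 47^(-0.6)
47^(-0.6) = 0.099252
T_n = 219 * 0.099252
= 21.7 ms


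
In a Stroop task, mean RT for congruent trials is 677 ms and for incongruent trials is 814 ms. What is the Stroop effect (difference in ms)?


Stroop effect = RT(incongruent) - RT(congruent)
= 814 - 677
= 137 ms


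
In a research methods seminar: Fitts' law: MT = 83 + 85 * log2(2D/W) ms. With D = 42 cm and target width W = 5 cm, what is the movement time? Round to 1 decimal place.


MT = 83 + 85 * log2(2*42/5)
2D/W = 16.8
log2(16.8) = 4.0704
MT = 83 + 85 * 4.0704
= 429.0 ms


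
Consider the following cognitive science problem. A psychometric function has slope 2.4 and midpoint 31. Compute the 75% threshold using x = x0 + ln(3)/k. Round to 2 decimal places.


At P = 0.75: 0.75 = 1/(1 + e^(-k*(x-x0)))
Solving: e^(-k*(x-x0)) = 1/3
x = x0 + ln(3)/k
ln(3) = 1.0986
x = 31 + 1.0986/2.4
= 31 + 0.4578
= 31.46


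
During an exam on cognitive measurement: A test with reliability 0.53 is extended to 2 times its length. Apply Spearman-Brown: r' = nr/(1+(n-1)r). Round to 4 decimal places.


r_new = n*r / (1 + (n-1)*r)
Numerator = 2 * 0.53 = 1.06
Denominator = 1 + 1 * 0.53 = 1.53
r_new = 1.06 / 1.53
= 0.6928


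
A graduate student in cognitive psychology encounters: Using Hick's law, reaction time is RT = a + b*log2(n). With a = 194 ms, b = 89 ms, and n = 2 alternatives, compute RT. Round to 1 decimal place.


RT = 194 + 89 * log2(2)
log2(2) = 1.0
RT = 194 + 89 * 1.0
= 194 + 89.0
= 283.0 ms


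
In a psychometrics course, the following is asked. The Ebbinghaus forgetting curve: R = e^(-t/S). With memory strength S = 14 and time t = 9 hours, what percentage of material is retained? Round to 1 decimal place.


R = e^(-t/S)
-t/S = -9/14 = -0.642857
R = e^(-0.642857) = 0.525788
Percentage = 0.525788 * 100
= 52.6


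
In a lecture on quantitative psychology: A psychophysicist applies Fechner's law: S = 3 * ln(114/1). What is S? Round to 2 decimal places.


S = 3 * ln(114/1)
I/I0 = 114.0
ln(114.0) = 4.7362
S = 3 * 4.7362
= 14.21


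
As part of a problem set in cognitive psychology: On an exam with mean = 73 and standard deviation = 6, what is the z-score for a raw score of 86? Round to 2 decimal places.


z = (X - mu) / sigma
= (86 - 73) / 6
= 13 / 6
= 2.17


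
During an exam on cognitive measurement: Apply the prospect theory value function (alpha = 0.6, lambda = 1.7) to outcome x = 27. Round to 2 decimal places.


Since x = 27 >= 0, use v(x) = x^0.6
27^0.6 = 7.2247
v(27) = 7.22


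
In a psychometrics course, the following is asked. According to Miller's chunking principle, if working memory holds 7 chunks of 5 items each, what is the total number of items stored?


Total items = chunks * items_per_chunk
= 7 * 5
= 35


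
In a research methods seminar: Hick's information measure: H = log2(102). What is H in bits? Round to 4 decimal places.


H = log2(n)
H = log2(102)
= 6.6724


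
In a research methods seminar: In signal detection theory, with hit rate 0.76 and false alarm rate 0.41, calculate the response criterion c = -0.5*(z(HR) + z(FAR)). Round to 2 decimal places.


c = -0.5 * (z(HR) + z(FAR))
z(0.76) = 0.7063
z(0.41) = -0.2275
c = -0.5 * (0.7063 + -0.2275)
= -0.5 * 0.4788
= -0.24


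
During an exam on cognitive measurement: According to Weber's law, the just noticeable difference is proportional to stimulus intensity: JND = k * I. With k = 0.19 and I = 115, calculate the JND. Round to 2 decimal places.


JND = k * I
JND = 0.19 * 115
= 21.85


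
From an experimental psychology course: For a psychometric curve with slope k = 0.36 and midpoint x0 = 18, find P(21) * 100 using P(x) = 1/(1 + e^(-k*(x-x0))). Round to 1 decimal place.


P(x) = 1/(1 + e^(-0.36*(21 - 18)))
Exponent = -0.36 * 3 = -1.08
e^(-1.08) = 0.339596
P = 1/(1 + 0.339596) = 0.746494
Percentage = 74.6


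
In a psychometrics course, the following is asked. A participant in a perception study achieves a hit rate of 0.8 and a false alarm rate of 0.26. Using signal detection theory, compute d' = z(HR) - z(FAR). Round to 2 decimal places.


d' = z(HR) - z(FAR)
z(0.8) = 0.8416
z(0.26) = -0.6433
d' = 0.8416 - -0.6433
= 1.48


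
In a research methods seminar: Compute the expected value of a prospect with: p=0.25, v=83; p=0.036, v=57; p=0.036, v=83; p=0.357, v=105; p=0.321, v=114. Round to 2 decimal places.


EU = sum(p_i * v_i)
0.25 * 83 = 20.75
0.036 * 57 = 2.052
0.036 * 83 = 2.988
0.357 * 105 = 37.485
0.321 * 114 = 36.594
EU = 20.75 + 2.052 + 2.988 + 37.485 + 36.594
= 99.87


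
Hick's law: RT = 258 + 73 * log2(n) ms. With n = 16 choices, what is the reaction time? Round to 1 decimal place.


RT = 258 + 73 * log2(16)
log2(16) = 4.0
RT = 258 + 73 * 4.0
= 258 + 292.0
= 550.0 ms


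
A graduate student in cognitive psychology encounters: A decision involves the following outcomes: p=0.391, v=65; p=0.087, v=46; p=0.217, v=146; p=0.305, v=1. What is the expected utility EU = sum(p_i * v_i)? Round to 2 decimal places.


EU = sum(p_i * v_i)
0.391 * 65 = 25.415
0.087 * 46 = 4.002
0.217 * 146 = 31.682
0.305 * 1 = 0.305
EU = 25.415 + 4.002 + 31.682 + 0.305
= 61.40


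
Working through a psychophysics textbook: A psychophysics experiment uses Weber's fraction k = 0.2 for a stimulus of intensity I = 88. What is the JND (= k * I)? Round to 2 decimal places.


JND = k * I
JND = 0.2 * 88
= 17.60


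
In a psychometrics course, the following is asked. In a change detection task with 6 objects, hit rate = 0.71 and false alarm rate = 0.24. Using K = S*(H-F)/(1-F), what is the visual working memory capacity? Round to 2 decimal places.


K = S * (H - F) / (1 - F)
H - F = 0.47
1 - F = 0.76
K = 6 * 0.47 / 0.76
= 3.71


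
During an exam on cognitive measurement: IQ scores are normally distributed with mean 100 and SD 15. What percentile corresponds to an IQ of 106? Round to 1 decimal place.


z = (IQ - mean) / SD
z = (106 - 100) / 15 = 0.4
Percentile = Phi(0.4) * 100
Phi(0.4) = 0.655422
= 65.5


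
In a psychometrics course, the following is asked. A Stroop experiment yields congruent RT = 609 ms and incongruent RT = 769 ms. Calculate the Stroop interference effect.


Stroop effect = RT(incongruent) - RT(congruent)
= 769 - 609
= 160 ms


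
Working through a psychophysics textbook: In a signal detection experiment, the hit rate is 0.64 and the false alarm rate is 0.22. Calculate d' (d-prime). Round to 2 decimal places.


d' = z(HR) - z(FAR)
z(0.64) = 0.3585
z(0.22) = -0.7722
d' = 0.3585 - -0.7722
= 1.13


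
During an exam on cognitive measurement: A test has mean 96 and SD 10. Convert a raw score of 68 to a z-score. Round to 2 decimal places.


z = (X - mu) / sigma
= (68 - 96) / 10
= -28 / 10
= -2.80


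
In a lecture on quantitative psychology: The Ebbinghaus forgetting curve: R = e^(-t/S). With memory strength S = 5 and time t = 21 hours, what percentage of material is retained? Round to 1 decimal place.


R = e^(-t/S)
-t/S = -21/5 = -4.2
R = e^(-4.2) = 0.014996
Percentage = 0.014996 * 100
= 1.5


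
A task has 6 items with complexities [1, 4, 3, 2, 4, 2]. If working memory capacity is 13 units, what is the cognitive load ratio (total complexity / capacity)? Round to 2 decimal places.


Total complexity = 1 + 4 + 3 + 2 + 4 + 2 = 16
Load = total / capacity = 16 / 13
= 1.23


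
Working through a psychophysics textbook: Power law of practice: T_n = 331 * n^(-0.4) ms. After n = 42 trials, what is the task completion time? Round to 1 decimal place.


T_n = 331 * 42^(-0.4)
42^(-0.4) = 0.224233
T_n = 331 * 0.224233
= 74.2 ms


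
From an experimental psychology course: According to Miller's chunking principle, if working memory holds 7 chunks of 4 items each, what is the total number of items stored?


Total items = chunks * items_per_chunk
= 7 * 4
= 28


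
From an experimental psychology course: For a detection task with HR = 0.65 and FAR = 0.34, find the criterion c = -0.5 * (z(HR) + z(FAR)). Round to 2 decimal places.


c = -0.5 * (z(HR) + z(FAR))
z(0.65) = 0.3853
z(0.34) = -0.4125
c = -0.5 * (0.3853 + -0.4125)
= -0.5 * -0.0272
= 0.01


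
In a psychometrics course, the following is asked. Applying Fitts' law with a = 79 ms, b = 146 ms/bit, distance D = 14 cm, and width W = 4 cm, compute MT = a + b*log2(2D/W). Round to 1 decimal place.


MT = 79 + 146 * log2(2*14/4)
2D/W = 7.0
log2(7.0) = 2.8074
MT = 79 + 146 * 2.8074
= 488.9 ms


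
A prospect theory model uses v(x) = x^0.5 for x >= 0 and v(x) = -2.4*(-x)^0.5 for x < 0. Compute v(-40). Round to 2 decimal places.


Since x = -40 < 0, use v(x) = -lambda*(-x)^alpha
(-x) = 40
40^0.5 = 6.3246
v(-40) = -2.4 * 6.3246
= -15.18


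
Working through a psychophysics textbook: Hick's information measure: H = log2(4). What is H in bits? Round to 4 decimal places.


H = log2(n)
H = log2(4)
= 2.0000


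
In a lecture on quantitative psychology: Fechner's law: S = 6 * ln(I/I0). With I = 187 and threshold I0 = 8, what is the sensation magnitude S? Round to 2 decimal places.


S = 6 * ln(187/8)
I/I0 = 23.375
ln(23.375) = 3.1517
S = 6 * 3.1517
= 18.91


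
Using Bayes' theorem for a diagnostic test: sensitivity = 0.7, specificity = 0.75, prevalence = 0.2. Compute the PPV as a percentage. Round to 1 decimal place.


PPV = (sens * prev) / (sens * prev + (1-spec) * (1-prev))
Numerator = 0.7 * 0.2 = 0.14
P(positive and no disease) = (1 - spec) * (1 - prev) = (1 - 0.75) * (1 - 0.2) = 0.2
Denominator = 0.14 + 0.2 = 0.34
PPV = 0.14 / 0.34 = 0.411765
As percentage = 41.2


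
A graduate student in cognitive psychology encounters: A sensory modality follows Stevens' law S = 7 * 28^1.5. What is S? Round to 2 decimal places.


S = 7 * 28^1.5
28^1.5 = 148.1621
S = 7 * 148.1621
= 1037.13


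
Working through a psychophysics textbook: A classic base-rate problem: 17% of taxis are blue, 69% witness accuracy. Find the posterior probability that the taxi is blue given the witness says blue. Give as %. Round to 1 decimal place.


P(blue | says blue) = P(says blue | blue)*P(blue) / [P(says blue | blue)*P(blue) + P(says blue | not blue)*P(not blue)]
Numerator = 0.69 * 0.17 = 0.1173
False identification = 0.31 * 0.83 = 0.2573
P = 0.1173 / (0.1173 + 0.2573)
= 0.1173 / 0.3746
As percentage = 31.3


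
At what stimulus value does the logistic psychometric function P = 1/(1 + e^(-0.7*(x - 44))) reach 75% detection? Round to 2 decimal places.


At P = 0.75: 0.75 = 1/(1 + e^(-k*(x-x0)))
Solving: e^(-k*(x-x0)) = 1/3
x = x0 + ln(3)/k
ln(3) = 1.0986
x = 44 + 1.0986/0.7
= 44 + 1.5694
= 45.57


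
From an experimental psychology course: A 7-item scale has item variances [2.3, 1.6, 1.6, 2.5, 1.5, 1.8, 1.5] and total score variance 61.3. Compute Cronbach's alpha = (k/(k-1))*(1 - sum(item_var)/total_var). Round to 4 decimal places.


alpha = (k/(k-1)) * (1 - sum(s_i^2)/s_total^2)
sum(item variances) = 12.8
k/(k-1) = 7/6 = 1.166667
1 - 12.8/61.3 = 1 - 0.208809 = 0.791191
alpha = 1.166667 * 0.791191
= 0.9231


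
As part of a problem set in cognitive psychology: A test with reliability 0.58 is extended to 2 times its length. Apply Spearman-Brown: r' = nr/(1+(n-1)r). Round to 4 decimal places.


r_new = n*r / (1 + (n-1)*r)
Numerator = 2 * 0.58 = 1.16
Denominator = 1 + 1 * 0.58 = 1.58
r_new = 1.16 / 1.58
= 0.7342


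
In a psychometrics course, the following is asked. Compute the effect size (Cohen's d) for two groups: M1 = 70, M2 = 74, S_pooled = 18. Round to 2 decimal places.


Cohen's d = (M1 - M2) / S_pooled
= (70 - 74) / 18
= -4 / 18
= -0.22


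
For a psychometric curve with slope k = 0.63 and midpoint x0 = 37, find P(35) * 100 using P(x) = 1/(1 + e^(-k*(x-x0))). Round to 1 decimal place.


P(x) = 1/(1 + e^(-0.63*(35 - 37)))
Exponent = -0.63 * -2 = 1.26
e^(1.26) = 3.525421
P = 1/(1 + 3.525421) = 0.220974
Percentage = 22.1


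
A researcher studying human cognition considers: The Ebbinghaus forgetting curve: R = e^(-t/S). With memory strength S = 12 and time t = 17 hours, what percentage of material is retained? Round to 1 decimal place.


R = e^(-t/S)
-t/S = -17/12 = -1.416667
R = e^(-1.416667) = 0.242521
Percentage = 0.242521 * 100
= 24.3


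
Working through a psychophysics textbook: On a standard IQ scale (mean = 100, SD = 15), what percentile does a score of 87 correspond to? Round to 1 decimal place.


z = (IQ - mean) / SD
z = (87 - 100) / 15 = -0.8667
Percentile = Phi(-0.8667) * 100
Phi(-0.8667) = 0.193053
= 19.3


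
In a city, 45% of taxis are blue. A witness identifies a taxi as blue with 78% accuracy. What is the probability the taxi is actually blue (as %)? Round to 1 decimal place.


P(blue | says blue) = P(says blue | blue)*P(blue) / [P(says blue | blue)*P(blue) + P(says blue | not blue)*P(not blue)]
Numerator = 0.78 * 0.45 = 0.351
False identification = 0.22 * 0.55 = 0.121
P = 0.351 / (0.351 + 0.121)
= 0.351 / 0.472
As percentage = 74.4


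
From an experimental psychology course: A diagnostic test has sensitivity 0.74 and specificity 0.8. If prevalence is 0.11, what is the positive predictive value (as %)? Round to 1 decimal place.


PPV = (sens * prev) / (sens * prev + (1-spec) * (1-prev))
Numerator = 0.74 * 0.11 = 0.0814
P(positive and no disease) = (1 - spec) * (1 - prev) = (1 - 0.8) * (1 - 0.11) = 0.178
Denominator = 0.0814 + 0.178 = 0.2594
PPV = 0.0814 / 0.2594 = 0.313801
As percentage = 31.4


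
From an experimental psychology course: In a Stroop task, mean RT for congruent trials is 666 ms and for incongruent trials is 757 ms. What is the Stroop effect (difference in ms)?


Stroop effect = RT(incongruent) - RT(congruent)
= 757 - 666
= 91 ms


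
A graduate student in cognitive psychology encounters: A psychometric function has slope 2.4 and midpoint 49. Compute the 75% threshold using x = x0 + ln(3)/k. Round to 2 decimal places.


At P = 0.75: 0.75 = 1/(1 + e^(-k*(x-x0)))
Solving: e^(-k*(x-x0)) = 1/3
x = x0 + ln(3)/k
ln(3) = 1.0986
x = 49 + 1.0986/2.4
= 49 + 0.4578
= 49.46


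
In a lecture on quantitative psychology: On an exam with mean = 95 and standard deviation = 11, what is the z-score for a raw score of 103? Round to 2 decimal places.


z = (X - mu) / sigma
= (103 - 95) / 11
= 8 / 11
= 0.73


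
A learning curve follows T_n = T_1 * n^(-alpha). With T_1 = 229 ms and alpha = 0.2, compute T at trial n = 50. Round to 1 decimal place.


T_n = 229 * 50^(-0.2)
50^(-0.2) = 0.457305
T_n = 229 * 0.457305
= 104.7 ms


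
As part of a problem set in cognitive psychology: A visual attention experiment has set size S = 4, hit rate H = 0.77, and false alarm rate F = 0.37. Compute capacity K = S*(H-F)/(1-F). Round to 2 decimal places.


K = S * (H - F) / (1 - F)
H - F = 0.4
1 - F = 0.63
K = 4 * 0.4 / 0.63
= 2.54


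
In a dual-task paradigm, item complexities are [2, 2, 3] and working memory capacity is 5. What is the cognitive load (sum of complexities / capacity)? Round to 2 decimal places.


Total complexity = 2 + 2 + 3 = 7
Load = total / capacity = 7 / 5
= 1.40


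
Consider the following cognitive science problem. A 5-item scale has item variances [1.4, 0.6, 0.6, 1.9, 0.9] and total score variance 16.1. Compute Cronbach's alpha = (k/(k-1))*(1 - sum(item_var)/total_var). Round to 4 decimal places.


alpha = (k/(k-1)) * (1 - sum(s_i^2)/s_total^2)
sum(item variances) = 5.4
k/(k-1) = 5/4 = 1.25
1 - 5.4/16.1 = 1 - 0.335404 = 0.664596
alpha = 1.25 * 0.664596
= 0.8307


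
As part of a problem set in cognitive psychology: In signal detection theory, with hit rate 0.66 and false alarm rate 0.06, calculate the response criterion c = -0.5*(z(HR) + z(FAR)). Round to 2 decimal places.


c = -0.5 * (z(HR) + z(FAR))
z(0.66) = 0.4125
z(0.06) = -1.5548
c = -0.5 * (0.4125 + -1.5548)
= -0.5 * -1.1423
= 0.57


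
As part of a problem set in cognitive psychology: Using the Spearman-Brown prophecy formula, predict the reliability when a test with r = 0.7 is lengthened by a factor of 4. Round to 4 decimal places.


r_new = n*r / (1 + (n-1)*r)
Numerator = 4 * 0.7 = 2.8
Denominator = 1 + 3 * 0.7 = 3.1
r_new = 2.8 / 3.1
= 0.9032


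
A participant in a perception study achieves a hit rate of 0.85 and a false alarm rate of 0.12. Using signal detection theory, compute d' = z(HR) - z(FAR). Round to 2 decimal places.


d' = z(HR) - z(FAR)
z(0.85) = 1.0364
z(0.12) = -1.175
d' = 1.0364 - -1.175
= 2.21


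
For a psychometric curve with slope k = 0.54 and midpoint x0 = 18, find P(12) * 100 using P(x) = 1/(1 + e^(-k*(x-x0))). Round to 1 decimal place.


P(x) = 1/(1 + e^(-0.54*(12 - 18)))
Exponent = -0.54 * -6 = 3.24
e^(3.24) = 25.533722
P = 1/(1 + 25.533722) = 0.037688
Percentage = 3.8


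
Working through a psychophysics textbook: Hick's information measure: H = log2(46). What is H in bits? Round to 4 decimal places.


H = log2(n)
H = log2(46)
= 5.5236


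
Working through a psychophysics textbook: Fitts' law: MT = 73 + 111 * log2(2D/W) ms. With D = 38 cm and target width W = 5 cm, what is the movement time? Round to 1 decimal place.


MT = 73 + 111 * log2(2*38/5)
2D/W = 15.2
log2(15.2) = 3.926
MT = 73 + 111 * 3.926
= 508.8 ms


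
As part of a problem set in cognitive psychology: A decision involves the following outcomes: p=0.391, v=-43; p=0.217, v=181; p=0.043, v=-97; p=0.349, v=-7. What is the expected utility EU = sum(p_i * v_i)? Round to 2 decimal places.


EU = sum(p_i * v_i)
0.391 * -43 = -16.813
0.217 * 181 = 39.277
0.043 * -97 = -4.171
0.349 * -7 = -2.443
EU = -16.813 + 39.277 + -4.171 + -2.443
= 15.85


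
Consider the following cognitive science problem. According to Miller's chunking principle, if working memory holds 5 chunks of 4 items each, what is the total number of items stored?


Total items = chunks * items_per_chunk
= 5 * 4
= 20


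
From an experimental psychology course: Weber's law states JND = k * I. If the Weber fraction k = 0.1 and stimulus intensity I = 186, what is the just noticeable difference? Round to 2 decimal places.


JND = k * I
JND = 0.1 * 186
= 18.60


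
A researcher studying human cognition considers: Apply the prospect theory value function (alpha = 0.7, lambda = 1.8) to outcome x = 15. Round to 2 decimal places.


Since x = 15 >= 0, use v(x) = x^0.7
15^0.7 = 6.6568
v(15) = 6.66


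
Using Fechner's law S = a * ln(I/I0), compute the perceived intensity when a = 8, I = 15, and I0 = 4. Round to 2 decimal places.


S = 8 * ln(15/4)
I/I0 = 3.75
ln(3.75) = 1.3218
S = 8 * 1.3218
= 10.57


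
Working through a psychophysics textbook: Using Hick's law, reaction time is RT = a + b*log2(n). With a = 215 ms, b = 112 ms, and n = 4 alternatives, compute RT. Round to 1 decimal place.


RT = 215 + 112 * log2(4)
log2(4) = 2.0
RT = 215 + 112 * 2.0
= 215 + 224.0
= 439.0 ms


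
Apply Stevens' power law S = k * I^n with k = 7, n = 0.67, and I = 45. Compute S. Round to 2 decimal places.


S = 7 * 45^0.67
45^0.67 = 12.813
S = 7 * 12.813
= 89.69


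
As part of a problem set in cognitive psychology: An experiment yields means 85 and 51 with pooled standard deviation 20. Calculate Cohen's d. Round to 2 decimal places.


Cohen's d = (M1 - M2) / S_pooled
= (85 - 51) / 20
= 34 / 20
= 1.70


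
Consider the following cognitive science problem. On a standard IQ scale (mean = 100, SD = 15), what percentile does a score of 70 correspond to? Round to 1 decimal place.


z = (IQ - mean) / SD
z = (70 - 100) / 15 = -2.0
Percentile = Phi(-2.0) * 100
Phi(-2.0) = 0.02275
= 2.3


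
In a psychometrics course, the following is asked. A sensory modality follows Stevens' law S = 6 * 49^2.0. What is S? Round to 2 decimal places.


S = 6 * 49^2.0
49^2.0 = 2401.0
S = 6 * 2401.0
= 14406.00


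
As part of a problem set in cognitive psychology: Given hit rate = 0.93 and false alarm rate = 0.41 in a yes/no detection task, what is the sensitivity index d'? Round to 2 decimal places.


d' = z(HR) - z(FAR)
z(0.93) = 1.4758
z(0.41) = -0.2275
d' = 1.4758 - -0.2275
= 1.70


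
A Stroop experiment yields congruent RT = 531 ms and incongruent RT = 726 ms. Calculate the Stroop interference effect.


Stroop effect = RT(incongruent) - RT(congruent)
= 726 - 531
= 195 ms


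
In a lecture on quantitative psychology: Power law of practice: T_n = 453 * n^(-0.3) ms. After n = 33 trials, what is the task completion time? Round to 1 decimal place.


T_n = 453 * 33^(-0.3)
33^(-0.3) = 0.350305
T_n = 453 * 0.350305
= 158.7 ms


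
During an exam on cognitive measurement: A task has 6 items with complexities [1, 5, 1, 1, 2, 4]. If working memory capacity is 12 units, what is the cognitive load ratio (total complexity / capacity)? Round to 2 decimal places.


Total complexity = 1 + 5 + 1 + 1 + 2 + 4 = 14
Load = total / capacity = 14 / 12
= 1.17


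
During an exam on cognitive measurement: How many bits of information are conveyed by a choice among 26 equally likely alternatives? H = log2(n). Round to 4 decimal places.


H = log2(n)
H = log2(26)
= 4.7004


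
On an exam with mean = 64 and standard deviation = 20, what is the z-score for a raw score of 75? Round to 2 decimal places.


z = (X - mu) / sigma
= (75 - 64) / 20
= 11 / 20
= 0.55


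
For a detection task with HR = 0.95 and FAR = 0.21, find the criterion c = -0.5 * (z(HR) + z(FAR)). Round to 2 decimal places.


c = -0.5 * (z(HR) + z(FAR))
z(0.95) = 1.6449
z(0.21) = -0.8064
c = -0.5 * (1.6449 + -0.8064)
= -0.5 * 0.8385
= -0.42


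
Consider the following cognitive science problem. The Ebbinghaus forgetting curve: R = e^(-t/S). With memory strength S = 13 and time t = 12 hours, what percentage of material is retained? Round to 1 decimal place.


R = e^(-t/S)
-t/S = -12/13 = -0.923077
R = e^(-0.923077) = 0.397295
Percentage = 0.397295 * 100
= 39.7


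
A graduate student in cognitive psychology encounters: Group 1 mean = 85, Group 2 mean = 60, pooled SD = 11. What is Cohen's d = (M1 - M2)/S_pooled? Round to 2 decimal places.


Cohen's d = (M1 - M2) / S_pooled
= (85 - 60) / 11
= 25 / 11
= 2.27


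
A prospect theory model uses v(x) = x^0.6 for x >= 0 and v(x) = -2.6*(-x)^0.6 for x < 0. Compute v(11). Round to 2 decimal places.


Since x = 11 >= 0, use v(x) = x^0.6
11^0.6 = 4.2154
v(11) = 4.22


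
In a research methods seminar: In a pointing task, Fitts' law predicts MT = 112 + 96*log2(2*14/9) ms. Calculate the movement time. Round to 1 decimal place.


MT = 112 + 96 * log2(2*14/9)
2D/W = 3.111111
log2(3.111111) = 1.6374
MT = 112 + 96 * 1.6374
= 269.2 ms


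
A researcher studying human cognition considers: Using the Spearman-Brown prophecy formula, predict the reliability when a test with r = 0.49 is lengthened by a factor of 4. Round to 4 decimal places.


r_new = n*r / (1 + (n-1)*r)
Numerator = 4 * 0.49 = 1.96
Denominator = 1 + 3 * 0.49 = 2.47
r_new = 1.96 / 2.47
= 0.7935


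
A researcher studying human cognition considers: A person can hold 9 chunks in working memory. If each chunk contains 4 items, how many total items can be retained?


Total items = chunks * items_per_chunk
= 9 * 4
= 36


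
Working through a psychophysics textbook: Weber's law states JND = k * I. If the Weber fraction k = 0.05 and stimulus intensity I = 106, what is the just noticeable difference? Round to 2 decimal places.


JND = k * I
JND = 0.05 * 106
= 5.30


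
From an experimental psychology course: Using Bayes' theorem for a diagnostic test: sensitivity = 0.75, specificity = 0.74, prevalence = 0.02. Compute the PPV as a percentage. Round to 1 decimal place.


PPV = (sens * prev) / (sens * prev + (1-spec) * (1-prev))
Numerator = 0.75 * 0.02 = 0.015
P(positive and no disease) = (1 - spec) * (1 - prev) = (1 - 0.74) * (1 - 0.02) = 0.2548
Denominator = 0.015 + 0.2548 = 0.2698
PPV = 0.015 / 0.2698 = 0.055597
As percentage = 5.6


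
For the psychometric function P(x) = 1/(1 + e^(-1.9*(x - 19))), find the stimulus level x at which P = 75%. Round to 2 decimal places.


At P = 0.75: 0.75 = 1/(1 + e^(-k*(x-x0)))
Solving: e^(-k*(x-x0)) = 1/3
x = x0 + ln(3)/k
ln(3) = 1.0986
x = 19 + 1.0986/1.9
= 19 + 0.5782
= 19.58


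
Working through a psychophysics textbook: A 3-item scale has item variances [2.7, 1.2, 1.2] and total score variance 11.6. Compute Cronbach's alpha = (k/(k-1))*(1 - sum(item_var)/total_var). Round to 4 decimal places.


alpha = (k/(k-1)) * (1 - sum(s_i^2)/s_total^2)
sum(item variances) = 5.1
k/(k-1) = 3/2 = 1.5
1 - 5.1/11.6 = 1 - 0.439655 = 0.560345
alpha = 1.5 * 0.560345
= 0.8405


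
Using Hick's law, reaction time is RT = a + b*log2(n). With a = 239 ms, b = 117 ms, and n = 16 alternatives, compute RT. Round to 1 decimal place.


RT = 239 + 117 * log2(16)
log2(16) = 4.0
RT = 239 + 117 * 4.0
= 239 + 468.0
= 707.0 ms


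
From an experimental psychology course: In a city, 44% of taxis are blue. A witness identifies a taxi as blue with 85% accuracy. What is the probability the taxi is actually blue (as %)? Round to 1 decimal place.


P(blue | says blue) = P(says blue | blue)*P(blue) / [P(says blue | blue)*P(blue) + P(says blue | not blue)*P(not blue)]
Numerator = 0.85 * 0.44 = 0.374
False identification = 0.15 * 0.56 = 0.084
P = 0.374 / (0.374 + 0.084)
= 0.374 / 0.458
As percentage = 81.7


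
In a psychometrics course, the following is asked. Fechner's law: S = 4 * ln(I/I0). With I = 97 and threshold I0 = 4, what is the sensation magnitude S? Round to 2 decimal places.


S = 4 * ln(97/4)
I/I0 = 24.25
ln(24.25) = 3.1884
S = 4 * 3.1884
= 12.75


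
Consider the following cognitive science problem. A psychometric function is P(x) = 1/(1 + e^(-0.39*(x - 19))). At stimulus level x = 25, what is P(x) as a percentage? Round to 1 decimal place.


P(x) = 1/(1 + e^(-0.39*(25 - 19)))
Exponent = -0.39 * 6 = -2.34
e^(-2.34) = 0.096328
P = 1/(1 + 0.096328) = 0.912136
Percentage = 91.2


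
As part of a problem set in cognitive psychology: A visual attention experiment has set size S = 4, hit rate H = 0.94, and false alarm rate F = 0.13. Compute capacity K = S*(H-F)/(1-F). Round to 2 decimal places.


K = S * (H - F) / (1 - F)
H - F = 0.81
1 - F = 0.87
K = 4 * 0.81 / 0.87
= 3.72
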